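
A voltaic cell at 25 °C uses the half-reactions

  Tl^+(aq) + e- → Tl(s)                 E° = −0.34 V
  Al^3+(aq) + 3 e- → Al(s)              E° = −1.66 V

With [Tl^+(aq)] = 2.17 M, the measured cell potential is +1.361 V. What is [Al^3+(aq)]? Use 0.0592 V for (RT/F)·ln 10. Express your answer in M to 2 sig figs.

0.085 M

The Tl⁺/Tl couple has the larger reduction potential, so it is the cathode: E°cell = −0.34 − (−1.66) = +1.32 V and n = 3.
Since E = E° − (0.0592/n)·log Q, log Q = n(E° − E)/0.0592 = −2.078.
The balanced reaction is 3 Tl^+(aq) + Al(s) → 3 Tl(s) + Al^3+(aq), so Q = [Al^3+(aq)] / [Tl^+(aq)]^3.
Solving for the unknown gives log [Al^3+(aq)] = −1.069, so [Al^3+(aq)] ≈ 0.085 M.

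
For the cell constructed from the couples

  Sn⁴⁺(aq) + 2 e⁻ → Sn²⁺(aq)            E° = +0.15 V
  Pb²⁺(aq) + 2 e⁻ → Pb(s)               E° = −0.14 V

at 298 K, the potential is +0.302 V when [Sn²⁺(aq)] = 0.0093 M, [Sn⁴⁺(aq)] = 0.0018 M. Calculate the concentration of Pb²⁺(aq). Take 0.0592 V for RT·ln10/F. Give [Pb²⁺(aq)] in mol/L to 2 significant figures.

0.076 M

Sn⁴⁺/Sn²⁺ is the cathode (higher E°); E°cell = +0.15 − (−0.14) = +0.29 V with n = 2.
Rearranging E = E° − (0.0592/n)·log Q gives log Q = 2(+0.29 − (+0.302))/0.0592 = −0.405.
The balanced reaction is Sn⁴⁺(aq) + Pb(s) → Sn²⁺(aq) + Pb²⁺(aq), so Q = ([Sn²⁺(aq)]·[Pb²⁺(aq)]) / [Sn⁴⁺(aq)].
Substituting the known concentrations and solving, log [Pb²⁺(aq)] = −1.118 and [Pb²⁺(aq)] = 0.076 M.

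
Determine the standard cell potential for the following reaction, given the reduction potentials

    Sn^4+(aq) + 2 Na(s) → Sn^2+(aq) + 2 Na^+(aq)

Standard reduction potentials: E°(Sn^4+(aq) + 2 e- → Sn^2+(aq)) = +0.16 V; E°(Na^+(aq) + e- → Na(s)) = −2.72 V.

In the reaction as written, Sn^4+(aq) is reduced (cathode) and Na^+(aq) is produced by oxidation at the anode.
E°cell = E°(cathode) − E°(anode) = +0.16 − (−2.72) = +2.88 V.
The positive value indicates the reaction is spontaneous as written.

+2.88 V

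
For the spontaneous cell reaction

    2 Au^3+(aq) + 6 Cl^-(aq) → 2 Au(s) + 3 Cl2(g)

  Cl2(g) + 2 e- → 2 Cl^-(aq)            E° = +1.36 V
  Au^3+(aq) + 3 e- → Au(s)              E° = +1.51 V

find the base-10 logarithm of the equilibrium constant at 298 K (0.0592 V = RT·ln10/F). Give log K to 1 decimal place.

The Au³⁺/Au couple is reduced (cathode); E°cell = +1.51 − (+1.36) = +0.15 V with n = 6.
At equilibrium E = 0, so log K = nE°cell / 0.0592 = (6)(+0.15) / 0.0592 = 15.2.

log K = 15.2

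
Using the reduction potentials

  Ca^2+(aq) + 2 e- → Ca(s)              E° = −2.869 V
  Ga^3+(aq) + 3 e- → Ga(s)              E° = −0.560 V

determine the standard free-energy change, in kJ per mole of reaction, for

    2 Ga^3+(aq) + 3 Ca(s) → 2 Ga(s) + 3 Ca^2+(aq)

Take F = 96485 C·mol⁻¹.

−1337 kJ/mol

In the reaction as written Ga^3+(aq) is reduced, so the Ga³⁺/Ga couple is the cathode and Ca²⁺/Ca is the anode.
E°cell = −0.560 − (−2.869) = +2.309 V; balancing electrons gives n = 6.
ΔG° = −nFE°cell = −(6)(96485)(+2.309) J/mol = −1337 kJ/mol.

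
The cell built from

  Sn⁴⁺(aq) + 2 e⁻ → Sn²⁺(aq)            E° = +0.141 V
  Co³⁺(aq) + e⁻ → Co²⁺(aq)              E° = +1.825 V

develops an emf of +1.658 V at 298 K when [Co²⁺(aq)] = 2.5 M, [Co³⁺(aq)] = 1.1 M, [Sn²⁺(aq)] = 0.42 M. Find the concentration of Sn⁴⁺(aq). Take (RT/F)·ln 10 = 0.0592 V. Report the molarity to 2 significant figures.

0.61 M

With Co³⁺/Co²⁺ at the cathode and Sn⁴⁺/Sn²⁺ at the anode, E°cell = +1.825 − (+0.141) = +1.684 V (n = 2).
Rearranging E = E° − (0.0592/n)·log Q gives log Q = 2(+1.684 − (+1.658))/0.0592 = 0.878.
For 2 Co³⁺(aq) + Sn²⁺(aq) → 2 Co²⁺(aq) + Sn⁴⁺(aq), the reaction quotient is Q = ([Co²⁺(aq)]^2·[Sn⁴⁺(aq)]) / ([Co³⁺(aq)]^2·[Sn²⁺(aq)]).
Solving for the unknown gives log [Sn⁴⁺(aq)] = −0.212, so [Sn⁴⁺(aq)] ≈ 0.61 M.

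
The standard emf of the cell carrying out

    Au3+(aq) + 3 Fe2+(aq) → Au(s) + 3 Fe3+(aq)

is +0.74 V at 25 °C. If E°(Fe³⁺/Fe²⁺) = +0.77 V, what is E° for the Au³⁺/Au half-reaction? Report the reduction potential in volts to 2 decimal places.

+1.51 V

In the reaction as written the Au³⁺/Au couple is reduced (cathode) and Fe³⁺/Fe²⁺ is oxidized (anode), so E°cell = E°(Au³⁺/Au) − E°(Fe³⁺/Fe²⁺).
E°(Au³⁺/Au) = E°cell + E°(anode) = +0.74 + (+0.77) = +1.51 V.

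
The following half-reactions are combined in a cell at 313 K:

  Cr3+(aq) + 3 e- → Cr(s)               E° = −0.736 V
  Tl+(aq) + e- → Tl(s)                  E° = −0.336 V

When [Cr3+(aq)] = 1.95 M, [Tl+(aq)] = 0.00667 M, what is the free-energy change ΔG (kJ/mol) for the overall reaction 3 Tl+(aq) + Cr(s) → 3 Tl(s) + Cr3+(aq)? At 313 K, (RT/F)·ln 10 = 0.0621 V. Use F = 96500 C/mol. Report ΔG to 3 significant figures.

With Tl⁺/Tl reduced at the cathode, E°cell = −0.336 − (−0.736) = +0.400 V and n = 3.
Q = [Cr3+(aq)] / [Tl+(aq)]^3 = 6.57×10^6, so log Q = 6.818 and E = +0.400 − (0.0621/3)(6.818) = +0.2589 V.
ΔG = −nFE = −(3)(96500)(+0.2589) J/mol = −75.0 kJ/mol.

−75.0 kJ/mol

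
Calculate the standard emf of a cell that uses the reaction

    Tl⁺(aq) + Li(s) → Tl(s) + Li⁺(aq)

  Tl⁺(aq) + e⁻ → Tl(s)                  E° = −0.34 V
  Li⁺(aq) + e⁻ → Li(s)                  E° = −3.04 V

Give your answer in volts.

+2.70 V

In the reaction as written, Tl⁺(aq) is reduced (cathode) and Li⁺(aq) is produced by oxidation at the anode.
E°cell = E°(cathode) − E°(anode) = −0.34 − (−3.04) = +2.70 V.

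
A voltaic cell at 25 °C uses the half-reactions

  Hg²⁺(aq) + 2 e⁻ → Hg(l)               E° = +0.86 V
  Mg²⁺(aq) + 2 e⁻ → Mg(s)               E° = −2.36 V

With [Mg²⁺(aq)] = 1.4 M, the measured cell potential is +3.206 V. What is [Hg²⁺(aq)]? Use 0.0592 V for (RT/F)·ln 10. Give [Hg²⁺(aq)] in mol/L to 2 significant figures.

The Hg²⁺/Hg couple has the larger reduction potential, so it is the cathode: E°cell = +0.86 − (−2.36) = +3.22 V and n = 2.
From the Nernst equation, log Q = n(E° − E)/0.0592 = 2·(+3.22 − (+3.206))/0.0592 = 0.473.
Balancing electrons gives Hg²⁺(aq) + Mg(s) → Hg(l) + Mg²⁺(aq); thus Q = [Mg²⁺(aq)] / [Hg²⁺(aq)].
Solving for the unknown gives log [Hg²⁺(aq)] = −0.327, so [Hg²⁺(aq)] ≈ 0.47 M.

0.47 M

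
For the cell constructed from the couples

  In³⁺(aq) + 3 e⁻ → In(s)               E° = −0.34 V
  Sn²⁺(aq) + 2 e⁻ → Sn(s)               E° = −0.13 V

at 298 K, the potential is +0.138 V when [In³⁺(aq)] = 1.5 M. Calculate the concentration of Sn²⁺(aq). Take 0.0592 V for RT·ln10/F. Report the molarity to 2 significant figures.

With Sn²⁺/Sn at the cathode and In³⁺/In at the anode, E°cell = −0.13 − (−0.34) = +0.21 V (n = 6).
Since E = E° − (0.0592/n)·log Q, log Q = n(E° − E)/0.0592 = 7.297.
Balancing electrons gives 3 Sn²⁺(aq) + 2 In(s) → 3 Sn(s) + 2 In³⁺(aq); thus Q = [In³⁺(aq)]^2 / [Sn²⁺(aq)]^3.
Solving for the unknown gives log [Sn²⁺(aq)] = −2.315, so [Sn²⁺(aq)] ≈ 0.0048 M.

0.0048 M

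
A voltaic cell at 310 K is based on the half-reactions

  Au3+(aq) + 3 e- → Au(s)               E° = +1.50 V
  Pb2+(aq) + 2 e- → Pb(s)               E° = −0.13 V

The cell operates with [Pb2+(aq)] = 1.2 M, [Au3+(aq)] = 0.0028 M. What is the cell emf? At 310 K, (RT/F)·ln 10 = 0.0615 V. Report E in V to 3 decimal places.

The Au³⁺/Au couple has the more positive E°, so it is the cathode; Pb²⁺/Pb is the anode.
The standard potential is +1.50 − (−0.13) = +1.63 V and the balanced reaction transfers n = 6 electrons.
For the overall reaction 2 Au3+(aq) + 3 Pb(s) → 2 Au(s) + 3 Pb2+(aq), Q = [Pb2+(aq)]^3 / [Au3+(aq)]^2 = 2.2×10^5, giving log Q = 5.343.
E = E° − (0.0615/n)·log Q = +1.63 − (0.0615/6)(5.343) = +1.575 V.

+1.575 V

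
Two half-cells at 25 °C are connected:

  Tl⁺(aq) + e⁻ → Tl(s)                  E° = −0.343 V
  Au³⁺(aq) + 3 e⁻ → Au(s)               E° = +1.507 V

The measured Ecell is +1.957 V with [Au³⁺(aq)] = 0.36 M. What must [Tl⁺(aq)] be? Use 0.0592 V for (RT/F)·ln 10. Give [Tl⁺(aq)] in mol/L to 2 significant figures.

The Au³⁺/Au couple has the larger reduction potential, so it is the cathode: E°cell = +1.507 − (−0.343) = +1.850 V and n = 3.
Rearranging E = E° − (0.0592/n)·log Q gives log Q = 3(+1.850 − (+1.957))/0.0592 = −5.422.
The balanced reaction is Au³⁺(aq) + 3 Tl(s) → Au(s) + 3 Tl⁺(aq), so Q = [Tl⁺(aq)]^3 / [Au³⁺(aq)].
Substituting the known concentrations and solving, log [Tl⁺(aq)] = −1.955 and [Tl⁺(aq)] = 0.011 M.

0.011 M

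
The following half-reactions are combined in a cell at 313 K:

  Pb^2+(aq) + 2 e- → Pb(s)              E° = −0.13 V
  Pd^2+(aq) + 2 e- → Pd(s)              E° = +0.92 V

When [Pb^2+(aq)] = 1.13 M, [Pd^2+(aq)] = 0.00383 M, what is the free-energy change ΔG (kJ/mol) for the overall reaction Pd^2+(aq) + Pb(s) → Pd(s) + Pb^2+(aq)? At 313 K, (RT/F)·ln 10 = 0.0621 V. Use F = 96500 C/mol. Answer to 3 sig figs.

−188 kJ/mol

With Pd²⁺/Pd reduced at the cathode, E°cell = +0.92 − (−0.13) = +1.05 V and n = 2.
Here Q = [Pb^2+(aq)] / [Pd^2+(aq)] = 295 (log Q = 2.470), giving E = +1.05 − (0.0621/2)·(2.470) = +0.9733 V.
ΔG = −nFE = −(2)(96500)(+0.9733) J/mol = −188 kJ/mol.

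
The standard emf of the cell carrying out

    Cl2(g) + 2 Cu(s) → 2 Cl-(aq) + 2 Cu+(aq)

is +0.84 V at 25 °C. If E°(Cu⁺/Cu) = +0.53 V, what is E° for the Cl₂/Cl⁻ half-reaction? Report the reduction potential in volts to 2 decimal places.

In the reaction as written the Cl₂/Cl⁻ couple is reduced (cathode) and Cu⁺/Cu is oxidized (anode), so E°cell = E°(Cl₂/Cl⁻) − E°(Cu⁺/Cu).
E°(Cl₂/Cl⁻) = E°cell + E°(anode) = +0.84 + (+0.53) = +1.37 V.

+1.37 V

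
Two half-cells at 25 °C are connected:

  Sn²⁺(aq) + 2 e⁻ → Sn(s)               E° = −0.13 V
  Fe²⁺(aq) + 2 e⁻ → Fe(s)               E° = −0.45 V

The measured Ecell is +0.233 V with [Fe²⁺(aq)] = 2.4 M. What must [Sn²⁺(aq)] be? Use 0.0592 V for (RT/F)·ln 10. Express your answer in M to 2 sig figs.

The Sn²⁺/Sn couple has the larger reduction potential, so it is the cathode: E°cell = −0.13 − (−0.45) = +0.32 V and n = 2.
From the Nernst equation, log Q = n(E° − E)/0.0592 = 2·(+0.32 − (+0.233))/0.0592 = 2.939.
The balanced reaction is Sn²⁺(aq) + Fe(s) → Sn(s) + Fe²⁺(aq), so Q = [Fe²⁺(aq)] / [Sn²⁺(aq)].
Solving for the unknown gives log [Sn²⁺(aq)] = −2.559, so [Sn²⁺(aq)] ≈ 0.0028 M.

0.0028 M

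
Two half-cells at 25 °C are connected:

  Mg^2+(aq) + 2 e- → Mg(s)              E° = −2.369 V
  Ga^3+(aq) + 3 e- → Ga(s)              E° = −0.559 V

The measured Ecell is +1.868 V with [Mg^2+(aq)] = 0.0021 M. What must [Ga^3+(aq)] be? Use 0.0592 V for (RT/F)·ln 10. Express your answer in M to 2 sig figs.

0.084 M

With Ga³⁺/Ga at the cathode and Mg²⁺/Mg at the anode, E°cell = −0.559 − (−2.369) = +1.810 V (n = 6).
From the Nernst equation, log Q = n(E° − E)/0.0592 = 6·(+1.810 − (+1.868))/0.0592 = −5.878.
Balancing electrons gives 2 Ga^3+(aq) + 3 Mg(s) → 2 Ga(s) + 3 Mg^2+(aq); thus Q = [Mg^2+(aq)]^3 / [Ga^3+(aq)]^2.
Solving for the unknown gives log [Ga^3+(aq)] = −1.078, so [Ga^3+(aq)] ≈ 0.084 M.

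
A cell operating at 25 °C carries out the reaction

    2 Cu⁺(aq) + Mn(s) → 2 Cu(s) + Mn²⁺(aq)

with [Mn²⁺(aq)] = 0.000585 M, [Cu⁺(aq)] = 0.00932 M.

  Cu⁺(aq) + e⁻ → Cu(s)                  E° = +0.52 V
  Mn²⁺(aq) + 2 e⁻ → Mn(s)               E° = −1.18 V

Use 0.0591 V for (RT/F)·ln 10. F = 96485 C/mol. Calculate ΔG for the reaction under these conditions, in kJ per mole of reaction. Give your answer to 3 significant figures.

−323 kJ/mol

With Cu⁺/Cu reduced at the cathode, E°cell = +0.52 − (−1.18) = +1.70 V and n = 2.
The reaction quotient is [Mn²⁺(aq)] / [Cu⁺(aq)]^2 = 6.73; by Nernst, E = +1.70 − (0.0591/2)(0.828) = +1.6755 V.
Finally ΔG = −nFE = −(2)(96485 C/mol)(+1.6755 V) = −323 kJ/mol.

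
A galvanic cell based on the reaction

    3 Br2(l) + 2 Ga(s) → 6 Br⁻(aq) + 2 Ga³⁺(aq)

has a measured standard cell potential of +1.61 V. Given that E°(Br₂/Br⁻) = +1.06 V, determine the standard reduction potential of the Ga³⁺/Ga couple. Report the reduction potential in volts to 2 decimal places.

In the reaction as written the Br₂/Br⁻ couple is reduced (cathode) and Ga³⁺/Ga is oxidized (anode), so E°cell = E°(Br₂/Br⁻) − E°(Ga³⁺/Ga).
E°(Ga³⁺/Ga) = E°(cathode) − E°cell = +1.06 − (+1.61) = −0.55 V.

−0.55 V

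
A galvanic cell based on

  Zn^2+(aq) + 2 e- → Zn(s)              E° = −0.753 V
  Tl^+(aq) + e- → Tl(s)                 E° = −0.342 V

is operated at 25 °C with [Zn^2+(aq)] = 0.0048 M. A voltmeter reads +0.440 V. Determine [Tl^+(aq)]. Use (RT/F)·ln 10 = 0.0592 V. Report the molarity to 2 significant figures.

0.21 M

With Tl⁺/Tl at the cathode and Zn²⁺/Zn at the anode, E°cell = −0.342 − (−0.753) = +0.411 V (n = 2).
Since E = E° − (0.0592/n)·log Q, log Q = n(E° − E)/0.0592 = −0.980.
For 2 Tl^+(aq) + Zn(s) → 2 Tl(s) + Zn^2+(aq), the reaction quotient is Q = [Zn^2+(aq)] / [Tl^+(aq)]^2.
Solving for the unknown gives log [Tl^+(aq)] = −0.669, so [Tl^+(aq)] ≈ 0.21 M.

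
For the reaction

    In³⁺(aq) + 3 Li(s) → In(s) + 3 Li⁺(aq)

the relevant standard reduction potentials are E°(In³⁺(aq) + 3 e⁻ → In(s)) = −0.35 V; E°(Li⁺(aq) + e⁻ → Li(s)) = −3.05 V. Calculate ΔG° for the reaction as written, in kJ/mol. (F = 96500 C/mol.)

−782 kJ/mol

In the reaction as written In³⁺(aq) is reduced, so the In³⁺/In couple is the cathode and Li⁺/Li is the anode.
E°cell = −0.35 − (−3.05) = +2.70 V; balancing electrons gives n = 3.
ΔG° = −nFE°cell = −(3)(96500)(+2.70) J/mol = −782 kJ/mol.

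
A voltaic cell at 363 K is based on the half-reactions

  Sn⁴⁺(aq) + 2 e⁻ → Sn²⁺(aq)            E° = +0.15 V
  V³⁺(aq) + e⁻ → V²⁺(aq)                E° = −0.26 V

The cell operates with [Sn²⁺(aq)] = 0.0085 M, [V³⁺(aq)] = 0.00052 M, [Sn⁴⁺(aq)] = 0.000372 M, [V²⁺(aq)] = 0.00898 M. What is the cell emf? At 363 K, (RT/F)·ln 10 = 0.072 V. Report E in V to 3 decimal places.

The Sn⁴⁺/Sn²⁺ couple has the more positive E°, so it is the cathode; V³⁺/V²⁺ is the anode.
E°cell = +0.15 − (−0.26) = +0.41 V, with n = 2 electrons transferred.
For the overall reaction Sn⁴⁺(aq) + 2 V²⁺(aq) → Sn²⁺(aq) + 2 V³⁺(aq), Q = ([Sn²⁺(aq)]·[V³⁺(aq)]^2) / ([Sn⁴⁺(aq)]·[V²⁺(aq)]^2) = 0.0766, giving log Q = −1.116.
E = E° − (0.072/n)·log Q = +0.41 − (0.072/2)(−1.116) = +0.450 V.

+0.450 V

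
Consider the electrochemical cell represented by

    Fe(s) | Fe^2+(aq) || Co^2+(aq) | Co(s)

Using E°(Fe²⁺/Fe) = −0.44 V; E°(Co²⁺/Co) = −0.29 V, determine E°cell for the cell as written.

+0.15 V

By convention the left-hand electrode in cell notation is the anode (oxidation) and the right-hand electrode is the cathode (reduction).
E°cell = E°(right) − E°(left) = −0.29 − (−0.44) = +0.15 V.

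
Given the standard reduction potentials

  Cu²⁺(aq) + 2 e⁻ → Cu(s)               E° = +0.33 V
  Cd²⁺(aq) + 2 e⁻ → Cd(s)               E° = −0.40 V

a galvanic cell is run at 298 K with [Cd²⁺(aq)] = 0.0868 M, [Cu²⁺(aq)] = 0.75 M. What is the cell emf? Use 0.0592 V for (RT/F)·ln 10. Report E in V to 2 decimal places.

Cu²⁺/Cu is reduced (cathode, E° = +0.33 V) and Cd²⁺/Cd is oxidized (anode).
The standard potential is +0.33 − (−0.40) = +0.73 V and the balanced reaction transfers n = 2 electrons.
For the overall reaction Cu²⁺(aq) + Cd(s) → Cu(s) + Cd²⁺(aq), Q = [Cd²⁺(aq)] / [Cu²⁺(aq)] = 0.116, giving log Q = −0.937.
E = E° − (0.0592/n)·log Q = +0.73 − (0.0592/2)(−0.937) = +0.76 V.

+0.76 V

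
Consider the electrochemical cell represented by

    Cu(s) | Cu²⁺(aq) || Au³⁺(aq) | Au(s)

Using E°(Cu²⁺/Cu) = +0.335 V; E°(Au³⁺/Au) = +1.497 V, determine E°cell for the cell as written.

+1.162 V

By convention the left-hand electrode in cell notation is the anode (oxidation) and the right-hand electrode is the cathode (reduction).
E°cell = E°(right) − E°(left) = +1.497 − (+0.335) = +1.162 V.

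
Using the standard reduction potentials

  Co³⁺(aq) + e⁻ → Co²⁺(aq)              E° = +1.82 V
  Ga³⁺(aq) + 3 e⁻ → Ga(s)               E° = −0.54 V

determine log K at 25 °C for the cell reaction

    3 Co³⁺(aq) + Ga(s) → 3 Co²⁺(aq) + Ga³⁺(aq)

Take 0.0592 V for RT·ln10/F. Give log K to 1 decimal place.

log K = 119.6

The Co³⁺/Co²⁺ couple is reduced (cathode); E°cell = +1.82 − (−0.54) = +2.36 V with n = 3.
At equilibrium E = 0, so log K = nE°cell / 0.0592 = (3)(+2.36) / 0.0592 = 119.6.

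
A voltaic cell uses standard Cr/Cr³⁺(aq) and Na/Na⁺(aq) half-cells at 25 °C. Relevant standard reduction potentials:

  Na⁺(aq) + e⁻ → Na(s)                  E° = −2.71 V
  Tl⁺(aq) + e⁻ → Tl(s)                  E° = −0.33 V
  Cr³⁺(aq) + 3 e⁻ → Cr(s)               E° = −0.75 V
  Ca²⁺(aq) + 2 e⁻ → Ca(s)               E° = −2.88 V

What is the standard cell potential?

+1.96 V

The Cr³⁺/Cr couple has the higher E°, so Cr ion is reduced (cathode) and Na is oxidized (anode).
E°cell = E°(cathode) − E°(anode) = −0.75 − (−2.71) = +1.96 V.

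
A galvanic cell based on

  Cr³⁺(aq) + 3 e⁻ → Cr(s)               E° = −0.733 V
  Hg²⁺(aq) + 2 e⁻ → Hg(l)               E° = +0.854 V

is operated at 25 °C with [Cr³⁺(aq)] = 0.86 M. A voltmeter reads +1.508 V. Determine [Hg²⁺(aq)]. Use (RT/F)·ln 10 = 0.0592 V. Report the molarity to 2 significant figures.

Hg²⁺/Hg is the cathode (higher E°); E°cell = +0.854 − (−0.733) = +1.587 V with n = 6.
From the Nernst equation, log Q = n(E° − E)/0.0592 = 6·(+1.587 − (+1.508))/0.0592 = 8.007.
The balanced reaction is 3 Hg²⁺(aq) + 2 Cr(s) → 3 Hg(l) + 2 Cr³⁺(aq), so Q = [Cr³⁺(aq)]^2 / [Hg²⁺(aq)]^3.
Isolating [Hg²⁺(aq)] in Q = 10^{8.007} yields log [Hg²⁺(aq)] = −2.713, i.e. 0.0019 M.

0.0019 M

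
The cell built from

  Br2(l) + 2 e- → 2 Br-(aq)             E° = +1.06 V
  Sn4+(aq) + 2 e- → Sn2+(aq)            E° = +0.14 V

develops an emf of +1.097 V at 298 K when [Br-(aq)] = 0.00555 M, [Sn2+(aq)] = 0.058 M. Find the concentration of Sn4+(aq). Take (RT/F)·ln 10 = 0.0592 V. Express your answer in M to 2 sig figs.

0.0020 M

With Br₂/Br⁻ at the cathode and Sn⁴⁺/Sn²⁺ at the anode, E°cell = +1.06 − (+0.14) = +0.92 V (n = 2).
Since E = E° − (0.0592/n)·log Q, log Q = n(E° − E)/0.0592 = −5.980.
Balancing electrons gives Br2(l) + Sn2+(aq) → 2 Br-(aq) + Sn4+(aq); thus Q = ([Br-(aq)]^2·[Sn4+(aq)]) / [Sn2+(aq)].
Solving for the unknown gives log [Sn4+(aq)] = −2.705, so [Sn4+(aq)] ≈ 0.0020 M.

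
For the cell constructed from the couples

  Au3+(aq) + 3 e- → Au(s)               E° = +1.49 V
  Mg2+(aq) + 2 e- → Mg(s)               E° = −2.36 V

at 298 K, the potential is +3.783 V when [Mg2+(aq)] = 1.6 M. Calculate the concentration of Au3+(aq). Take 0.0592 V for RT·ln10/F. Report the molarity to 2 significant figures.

0.00081 M

Au³⁺/Au is the cathode (higher E°); E°cell = +1.49 − (−2.36) = +3.85 V with n = 6.
Since E = E° − (0.0592/n)·log Q, log Q = n(E° − E)/0.0592 = 6.791.
Balancing electrons gives 2 Au3+(aq) + 3 Mg(s) → 2 Au(s) + 3 Mg2+(aq); thus Q = [Mg2+(aq)]^3 / [Au3+(aq)]^2.
Isolating [Au3+(aq)] in Q = 10^{6.791} yields log [Au3+(aq)] = −3.089, i.e. 0.00081 M.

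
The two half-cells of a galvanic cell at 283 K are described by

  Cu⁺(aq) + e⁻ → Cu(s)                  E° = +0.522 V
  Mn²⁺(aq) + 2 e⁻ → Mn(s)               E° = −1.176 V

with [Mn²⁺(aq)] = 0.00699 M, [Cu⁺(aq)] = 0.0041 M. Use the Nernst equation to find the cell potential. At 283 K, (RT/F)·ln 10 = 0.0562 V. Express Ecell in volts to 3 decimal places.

The Cu⁺/Cu couple has the more positive E°, so it is the cathode; Mn²⁺/Mn is the anode.
The standard potential is +0.522 − (−1.176) = +1.698 V and the balanced reaction transfers n = 2 electrons.
Balancing gives 2 Cu⁺(aq) + Mn(s) → 2 Cu(s) + Mn²⁺(aq); hence Q = [Mn²⁺(aq)] / [Cu⁺(aq)]^2 = 416 (log Q = 2.619).
Applying E = E° − (RT ln10/nF)·log Q gives +1.698 − (0.0562/2)(2.619) = +1.624 V.

+1.624 V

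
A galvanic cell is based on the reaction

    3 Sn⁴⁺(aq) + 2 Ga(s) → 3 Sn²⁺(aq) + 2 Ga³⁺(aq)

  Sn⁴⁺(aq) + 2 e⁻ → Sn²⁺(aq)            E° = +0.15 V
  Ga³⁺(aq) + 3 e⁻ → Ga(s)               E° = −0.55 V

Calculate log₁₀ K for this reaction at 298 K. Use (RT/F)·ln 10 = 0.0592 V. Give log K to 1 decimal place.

log K = 70.9

The Sn⁴⁺/Sn²⁺ couple is reduced (cathode); E°cell = +0.15 − (−0.55) = +0.70 V with n = 6.
At equilibrium E = 0, so log K = nE°cell / 0.0592 = (6)(+0.70) / 0.0592 = 70.9.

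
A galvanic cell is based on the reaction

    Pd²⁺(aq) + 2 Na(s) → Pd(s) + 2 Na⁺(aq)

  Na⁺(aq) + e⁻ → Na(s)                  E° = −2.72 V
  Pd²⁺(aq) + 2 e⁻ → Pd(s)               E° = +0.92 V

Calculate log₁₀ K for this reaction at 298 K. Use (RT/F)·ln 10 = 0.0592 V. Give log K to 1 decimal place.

log K = 123.0

The Pd²⁺/Pd couple is reduced (cathode); E°cell = +0.92 − (−2.72) = +3.64 V with n = 2.
At equilibrium E = 0, so log K = nE°cell / 0.0592 = (2)(+3.64) / 0.0592 = 123.0.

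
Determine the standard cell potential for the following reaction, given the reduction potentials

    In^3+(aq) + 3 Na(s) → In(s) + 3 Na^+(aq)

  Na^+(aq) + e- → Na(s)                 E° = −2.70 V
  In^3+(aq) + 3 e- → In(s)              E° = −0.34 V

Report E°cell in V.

In the reaction as written, In^3+(aq) is reduced (cathode) and Na^+(aq) is produced by oxidation at the anode.
E°cell = E°(cathode) − E°(anode) = −0.34 − (−2.70) = +2.36 V.

+2.36 V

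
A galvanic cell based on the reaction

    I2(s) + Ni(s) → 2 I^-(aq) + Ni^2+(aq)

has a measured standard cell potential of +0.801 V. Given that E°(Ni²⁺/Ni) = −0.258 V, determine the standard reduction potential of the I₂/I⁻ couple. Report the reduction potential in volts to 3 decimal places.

+0.543 V

In the reaction as written the I₂/I⁻ couple is reduced (cathode) and Ni²⁺/Ni is oxidized (anode), so E°cell = E°(I₂/I⁻) − E°(Ni²⁺/Ni).
E°(I₂/I⁻) = E°cell + E°(anode) = +0.801 + (−0.258) = +0.543 V.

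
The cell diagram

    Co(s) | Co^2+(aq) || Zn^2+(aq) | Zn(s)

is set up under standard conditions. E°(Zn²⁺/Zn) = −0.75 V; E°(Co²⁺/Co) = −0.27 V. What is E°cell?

−0.48 V

By convention the left-hand electrode in cell notation is the anode (oxidation) and the right-hand electrode is the cathode (reduction).
E°cell = E°(right) − E°(left) = −0.75 − (−0.27) = −0.48 V.
The negative sign shows that, as written, the cell would require an external voltage to drive the reaction.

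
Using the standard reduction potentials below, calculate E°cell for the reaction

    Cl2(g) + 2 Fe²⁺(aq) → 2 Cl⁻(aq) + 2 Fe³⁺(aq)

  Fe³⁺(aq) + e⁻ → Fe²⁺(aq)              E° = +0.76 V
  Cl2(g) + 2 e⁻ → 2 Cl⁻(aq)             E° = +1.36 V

+0.60 V

Cl2(g) gains electrons, so the Cl₂/Cl⁻ couple is the cathode; the Fe³⁺/Fe²⁺ couple is the anode.
E°cell = E°(cathode) − E°(anode) = +1.36 − (+0.76) = +0.60 V.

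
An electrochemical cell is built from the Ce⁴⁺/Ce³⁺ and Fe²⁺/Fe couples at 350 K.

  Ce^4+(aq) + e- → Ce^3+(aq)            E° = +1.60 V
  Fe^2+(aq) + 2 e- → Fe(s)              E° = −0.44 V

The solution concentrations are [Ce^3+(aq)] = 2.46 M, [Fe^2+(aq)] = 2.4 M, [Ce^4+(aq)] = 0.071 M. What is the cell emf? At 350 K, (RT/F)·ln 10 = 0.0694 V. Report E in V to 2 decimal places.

The Ce⁴⁺/Ce³⁺ couple has the more positive E°, so it is the cathode; Fe²⁺/Fe is the anode.
E°cell = +1.60 − (−0.44) = +2.04 V, with n = 2 electrons transferred.
The balanced reaction is 2 Ce^4+(aq) + Fe(s) → 2 Ce^3+(aq) + Fe^2+(aq), so Q = ([Ce^3+(aq)]^2·[Fe^2+(aq)]) / [Ce^4+(aq)]^2 = 2.88×10^3 and log Q = 3.460.
By the Nernst equation, E = +2.04 − (0.0694/2)·(3.460) = +1.92 V.

+1.92 V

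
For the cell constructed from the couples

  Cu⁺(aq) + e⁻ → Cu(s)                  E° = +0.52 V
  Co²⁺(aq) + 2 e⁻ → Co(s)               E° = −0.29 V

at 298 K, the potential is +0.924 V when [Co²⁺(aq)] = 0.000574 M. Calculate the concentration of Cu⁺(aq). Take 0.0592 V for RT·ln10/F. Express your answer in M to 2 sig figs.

2.0 M

Cu⁺/Cu is the cathode (higher E°); E°cell = +0.52 − (−0.29) = +0.81 V with n = 2.
From the Nernst equation, log Q = n(E° − E)/0.0592 = 2·(+0.81 − (+0.924))/0.0592 = −3.851.
The balanced reaction is 2 Cu⁺(aq) + Co(s) → 2 Cu(s) + Co²⁺(aq), so Q = [Co²⁺(aq)] / [Cu⁺(aq)]^2.
Solving for the unknown gives log [Cu⁺(aq)] = 0.305, so [Cu⁺(aq)] ≈ 2.0 M.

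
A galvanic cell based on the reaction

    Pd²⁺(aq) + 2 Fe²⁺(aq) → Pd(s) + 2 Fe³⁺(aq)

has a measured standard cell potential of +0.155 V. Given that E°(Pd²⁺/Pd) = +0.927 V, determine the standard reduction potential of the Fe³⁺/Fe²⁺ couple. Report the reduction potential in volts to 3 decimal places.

In the reaction as written the Pd²⁺/Pd couple is reduced (cathode) and Fe³⁺/Fe²⁺ is oxidized (anode), so E°cell = E°(Pd²⁺/Pd) − E°(Fe³⁺/Fe²⁺).
E°(Fe³⁺/Fe²⁺) = E°(cathode) − E°cell = +0.927 − (+0.155) = +0.772 V.

+0.772 V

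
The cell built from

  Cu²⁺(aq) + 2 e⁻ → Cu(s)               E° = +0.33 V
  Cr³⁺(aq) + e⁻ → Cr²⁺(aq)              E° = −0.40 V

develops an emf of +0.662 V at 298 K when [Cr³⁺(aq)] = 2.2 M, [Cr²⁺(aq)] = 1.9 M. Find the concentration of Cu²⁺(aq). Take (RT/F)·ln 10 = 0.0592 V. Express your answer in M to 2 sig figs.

Cu²⁺/Cu is the cathode (higher E°); E°cell = +0.33 − (−0.40) = +0.73 V with n = 2.
Since E = E° − (0.0592/n)·log Q, log Q = n(E° − E)/0.0592 = 2.297.
For Cu²⁺(aq) + 2 Cr²⁺(aq) → Cu(s) + 2 Cr³⁺(aq), the reaction quotient is Q = [Cr³⁺(aq)]^2 / ([Cu²⁺(aq)]·[Cr²⁺(aq)]^2).
Isolating [Cu²⁺(aq)] in Q = 10^{2.297} yields log [Cu²⁺(aq)] = −2.170, i.e. 0.0068 M.

0.0068 M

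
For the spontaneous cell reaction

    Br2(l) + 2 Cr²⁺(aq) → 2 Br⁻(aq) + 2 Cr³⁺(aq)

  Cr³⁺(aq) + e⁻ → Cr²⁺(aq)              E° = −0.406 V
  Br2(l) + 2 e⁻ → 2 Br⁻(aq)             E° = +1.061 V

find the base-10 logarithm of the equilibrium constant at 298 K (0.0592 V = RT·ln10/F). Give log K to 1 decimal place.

The Br₂/Br⁻ couple is reduced (cathode); E°cell = +1.061 − (−0.406) = +1.467 V with n = 2.
At equilibrium E = 0, so log K = nE°cell / 0.0592 = (2)(+1.467) / 0.0592 = 49.6.

log K = 49.6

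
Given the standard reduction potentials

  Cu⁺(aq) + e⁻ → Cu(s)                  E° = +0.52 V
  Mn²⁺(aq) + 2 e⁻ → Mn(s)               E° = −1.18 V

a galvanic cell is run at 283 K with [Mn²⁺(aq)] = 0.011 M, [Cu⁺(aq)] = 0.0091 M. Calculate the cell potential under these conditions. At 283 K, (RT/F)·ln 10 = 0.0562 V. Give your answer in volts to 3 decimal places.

Cu⁺/Cu is reduced (cathode, E° = +0.52 V) and Mn²⁺/Mn is oxidized (anode).
E°cell = +0.52 − (−1.18) = +1.70 V, with n = 2 electrons transferred.
Balancing gives 2 Cu⁺(aq) + Mn(s) → 2 Cu(s) + Mn²⁺(aq); hence Q = [Mn²⁺(aq)] / [Cu⁺(aq)]^2 = 133 (log Q = 2.123).
E = E° − (0.0562/n)·log Q = +1.70 − (0.0562/2)(2.123) = +1.640 V.

+1.640 V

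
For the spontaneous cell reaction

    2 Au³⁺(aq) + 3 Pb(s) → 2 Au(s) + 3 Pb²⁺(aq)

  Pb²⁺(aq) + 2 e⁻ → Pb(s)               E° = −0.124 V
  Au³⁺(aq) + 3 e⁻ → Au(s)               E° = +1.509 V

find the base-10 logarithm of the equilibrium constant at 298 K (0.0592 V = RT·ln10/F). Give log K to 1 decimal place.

The Au³⁺/Au couple is reduced (cathode); E°cell = +1.509 − (−0.124) = +1.633 V with n = 6.
At equilibrium E = 0, so log K = nE°cell / 0.0592 = (6)(+1.633) / 0.0592 = 165.5.

log K = 165.5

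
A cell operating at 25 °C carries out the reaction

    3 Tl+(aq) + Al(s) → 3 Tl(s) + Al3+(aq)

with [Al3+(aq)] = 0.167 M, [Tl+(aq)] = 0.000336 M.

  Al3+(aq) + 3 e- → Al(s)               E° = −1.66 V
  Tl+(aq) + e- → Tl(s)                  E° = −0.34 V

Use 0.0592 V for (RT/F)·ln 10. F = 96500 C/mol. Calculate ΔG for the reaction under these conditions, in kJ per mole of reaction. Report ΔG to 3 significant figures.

−327 kJ/mol

E°cell = −0.34 − (−1.66) = +1.32 V; the balanced reaction transfers n = 3 electrons.
The reaction quotient is [Al3+(aq)] / [Tl+(aq)]^3 = 4.4×10^9; by Nernst, E = +1.32 − (0.0592/3)(9.644) = +1.1297 V.
Finally ΔG = −nFE = −(3)(96500 C/mol)(+1.1297 V) = −327 kJ/mol.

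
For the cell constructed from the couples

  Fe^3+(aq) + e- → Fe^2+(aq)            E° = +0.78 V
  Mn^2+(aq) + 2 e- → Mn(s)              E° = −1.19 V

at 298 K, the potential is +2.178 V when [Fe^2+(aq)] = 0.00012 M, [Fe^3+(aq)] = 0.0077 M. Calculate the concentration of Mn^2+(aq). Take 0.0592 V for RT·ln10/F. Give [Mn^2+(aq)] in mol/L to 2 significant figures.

0.00039 M

Fe³⁺/Fe²⁺ is the cathode (higher E°); E°cell = +0.78 − (−1.19) = +1.97 V with n = 2.
Since E = E° − (0.0592/n)·log Q, log Q = n(E° − E)/0.0592 = −7.027.
The balanced reaction is 2 Fe^3+(aq) + Mn(s) → 2 Fe^2+(aq) + Mn^2+(aq), so Q = ([Fe^2+(aq)]^2·[Mn^2+(aq)]) / [Fe^3+(aq)]^2.
Isolating [Mn^2+(aq)] in Q = 10^{−7.027} yields log [Mn^2+(aq)] = −3.412, i.e. 0.00039 M.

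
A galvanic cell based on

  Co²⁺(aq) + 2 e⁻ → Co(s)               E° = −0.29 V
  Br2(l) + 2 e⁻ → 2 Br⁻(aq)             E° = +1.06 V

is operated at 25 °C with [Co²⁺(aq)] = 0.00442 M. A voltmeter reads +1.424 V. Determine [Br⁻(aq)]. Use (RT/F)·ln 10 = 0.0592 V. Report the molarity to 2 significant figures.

With Br₂/Br⁻ at the cathode and Co²⁺/Co at the anode, E°cell = +1.06 − (−0.29) = +1.35 V (n = 2).
Since E = E° − (0.0592/n)·log Q, log Q = n(E° − E)/0.0592 = −2.500.
For Br2(l) + Co(s) → 2 Br⁻(aq) + Co²⁺(aq), the reaction quotient is Q = [Br⁻(aq)]^2·[Co²⁺(aq)].
Isolating [Br⁻(aq)] in Q = 10^{−2.500} yields log [Br⁻(aq)] = −0.073, i.e. 0.85 M.

0.85 M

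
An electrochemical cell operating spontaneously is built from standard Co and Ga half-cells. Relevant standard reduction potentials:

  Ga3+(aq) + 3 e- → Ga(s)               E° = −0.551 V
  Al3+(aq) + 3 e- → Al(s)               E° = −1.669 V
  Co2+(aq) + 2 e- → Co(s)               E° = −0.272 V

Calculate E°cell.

+0.279 V

Of the two couples in this cell, the one with the more positive reduction potential is reduced at the cathode: here that is Co²⁺/Co (−0.272 V); Ga³⁺/Ga (−0.551 V) is the anode.
E°cell = E°(cathode) − E°(anode) = −0.272 − (−0.551) = +0.279 V.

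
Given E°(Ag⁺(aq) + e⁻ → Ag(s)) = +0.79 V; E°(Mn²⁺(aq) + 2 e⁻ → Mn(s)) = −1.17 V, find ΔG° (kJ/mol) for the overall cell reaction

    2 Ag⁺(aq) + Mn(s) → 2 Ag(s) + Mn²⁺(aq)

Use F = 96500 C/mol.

In the reaction as written Ag⁺(aq) is reduced, so the Ag⁺/Ag couple is the cathode and Mn²⁺/Mn is the anode.
E°cell = +0.79 − (−1.17) = +1.96 V; balancing electrons gives n = 2.
ΔG° = −nFE°cell = −(2)(96500)(+1.96) J/mol = −378 kJ/mol.

−378 kJ/mol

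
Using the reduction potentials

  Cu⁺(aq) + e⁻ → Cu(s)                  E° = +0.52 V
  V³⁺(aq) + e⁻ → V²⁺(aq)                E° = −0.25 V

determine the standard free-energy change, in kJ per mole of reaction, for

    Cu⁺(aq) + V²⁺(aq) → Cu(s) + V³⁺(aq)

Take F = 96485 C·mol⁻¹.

In the reaction as written Cu⁺(aq) is reduced, so the Cu⁺/Cu couple is the cathode and V³⁺/V²⁺ is the anode.
E°cell = +0.52 − (−0.25) = +0.77 V; balancing electrons gives n = 1.
ΔG° = −nFE°cell = −(1)(96485)(+0.77) J/mol = −74.3 kJ/mol.

−74.3 kJ/mol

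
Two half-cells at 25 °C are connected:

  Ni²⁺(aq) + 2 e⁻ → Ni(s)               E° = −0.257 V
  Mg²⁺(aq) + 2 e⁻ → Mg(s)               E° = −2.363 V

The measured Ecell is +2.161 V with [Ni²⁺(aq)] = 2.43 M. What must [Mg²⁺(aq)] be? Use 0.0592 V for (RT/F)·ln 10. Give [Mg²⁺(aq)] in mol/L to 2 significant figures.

With Ni²⁺/Ni at the cathode and Mg²⁺/Mg at the anode, E°cell = −0.257 − (−2.363) = +2.106 V (n = 2).
From the Nernst equation, log Q = n(E° − E)/0.0592 = 2·(+2.106 − (+2.161))/0.0592 = −1.858.
Balancing electrons gives Ni²⁺(aq) + Mg(s) → Ni(s) + Mg²⁺(aq); thus Q = [Mg²⁺(aq)] / [Ni²⁺(aq)].
Substituting the known concentrations and solving, log [Mg²⁺(aq)] = −1.472 and [Mg²⁺(aq)] = 0.034 M.

0.034 M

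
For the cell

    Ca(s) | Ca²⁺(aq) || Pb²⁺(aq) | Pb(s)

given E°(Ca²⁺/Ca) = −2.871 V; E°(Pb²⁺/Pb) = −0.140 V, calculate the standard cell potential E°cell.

By convention the left-hand electrode in cell notation is the anode (oxidation) and the right-hand electrode is the cathode (reduction).
E°cell = E°(right) − E°(left) = −0.140 − (−2.871) = +2.731 V.

+2.731 V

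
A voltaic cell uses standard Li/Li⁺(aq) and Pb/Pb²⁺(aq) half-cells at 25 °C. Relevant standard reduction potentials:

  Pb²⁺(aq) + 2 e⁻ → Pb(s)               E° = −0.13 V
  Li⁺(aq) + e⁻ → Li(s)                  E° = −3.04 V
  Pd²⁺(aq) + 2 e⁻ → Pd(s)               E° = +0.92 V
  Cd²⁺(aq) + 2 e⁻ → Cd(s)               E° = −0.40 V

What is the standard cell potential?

Of the two couples in this cell, the one with the more positive reduction potential is reduced at the cathode: here that is Pb²⁺/Pb (−0.13 V); Li⁺/Li (−3.04 V) is the anode.
E°cell = E°(cathode) − E°(anode) = −0.13 − (−3.04) = +2.91 V.

+2.91 V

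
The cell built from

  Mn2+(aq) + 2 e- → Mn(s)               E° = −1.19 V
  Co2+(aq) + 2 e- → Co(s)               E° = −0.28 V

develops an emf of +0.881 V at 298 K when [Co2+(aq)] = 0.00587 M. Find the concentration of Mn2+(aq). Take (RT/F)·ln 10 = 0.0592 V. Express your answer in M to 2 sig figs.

0.056 M

The Co²⁺/Co couple has the larger reduction potential, so it is the cathode: E°cell = −0.28 − (−1.19) = +0.91 V and n = 2.
Since E = E° − (0.0592/n)·log Q, log Q = n(E° − E)/0.0592 = 0.980.
For Co2+(aq) + Mn(s) → Co(s) + Mn2+(aq), the reaction quotient is Q = [Mn2+(aq)] / [Co2+(aq)].
Substituting the known concentrations and solving, log [Mn2+(aq)] = −1.251 and [Mn2+(aq)] = 0.056 M.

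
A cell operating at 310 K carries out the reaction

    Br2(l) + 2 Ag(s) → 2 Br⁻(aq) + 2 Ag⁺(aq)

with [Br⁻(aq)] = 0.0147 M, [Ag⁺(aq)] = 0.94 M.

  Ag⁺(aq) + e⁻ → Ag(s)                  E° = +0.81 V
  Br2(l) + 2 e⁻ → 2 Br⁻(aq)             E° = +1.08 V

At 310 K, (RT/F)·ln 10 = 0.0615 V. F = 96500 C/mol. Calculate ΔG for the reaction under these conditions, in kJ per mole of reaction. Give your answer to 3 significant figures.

−74.2 kJ/mol

With Br₂/Br⁻ reduced at the cathode, E°cell = +1.08 − (+0.81) = +0.27 V and n = 2.
The reaction quotient is [Br⁻(aq)]^2·[Ag⁺(aq)]^2 = 0.000191; by Nernst, E = +0.27 − (0.0615/2)(−3.719) = +0.3844 V.
Finally ΔG = −nFE = −(2)(96500 C/mol)(+0.3844 V) = −74.2 kJ/mol.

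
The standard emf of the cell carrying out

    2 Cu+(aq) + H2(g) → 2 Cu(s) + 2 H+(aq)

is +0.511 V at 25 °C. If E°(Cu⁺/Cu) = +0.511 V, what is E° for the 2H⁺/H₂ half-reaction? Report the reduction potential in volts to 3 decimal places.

+0.000 V

In the reaction as written the Cu⁺/Cu couple is reduced (cathode) and 2H⁺/H₂ is oxidized (anode), so E°cell = E°(Cu⁺/Cu) − E°(2H⁺/H₂).
E°(2H⁺/H₂) = E°(cathode) − E°cell = +0.511 − (+0.511) = +0.000 V.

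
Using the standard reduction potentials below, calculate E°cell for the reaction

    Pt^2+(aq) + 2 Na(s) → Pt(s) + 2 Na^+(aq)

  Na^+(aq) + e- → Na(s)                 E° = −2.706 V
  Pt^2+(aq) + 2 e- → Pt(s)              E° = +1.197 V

Pt^2+(aq) gains electrons, so the Pt²⁺/Pt couple is the cathode; the Na⁺/Na couple is the anode.
E°cell = E°(cathode) − E°(anode) = +1.197 − (−2.706) = +3.903 V.

+3.903 V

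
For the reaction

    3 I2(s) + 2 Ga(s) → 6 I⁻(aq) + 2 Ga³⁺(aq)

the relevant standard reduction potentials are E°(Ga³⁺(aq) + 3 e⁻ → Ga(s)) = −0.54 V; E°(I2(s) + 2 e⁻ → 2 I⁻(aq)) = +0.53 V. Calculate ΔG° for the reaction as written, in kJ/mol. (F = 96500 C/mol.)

In the reaction as written I2(s) is reduced, so the I₂/I⁻ couple is the cathode and Ga³⁺/Ga is the anode.
E°cell = +0.53 − (−0.54) = +1.07 V; balancing electrons gives n = 6.
ΔG° = −nFE°cell = −(6)(96500)(+1.07) J/mol = −620 kJ/mol.

−620 kJ/mol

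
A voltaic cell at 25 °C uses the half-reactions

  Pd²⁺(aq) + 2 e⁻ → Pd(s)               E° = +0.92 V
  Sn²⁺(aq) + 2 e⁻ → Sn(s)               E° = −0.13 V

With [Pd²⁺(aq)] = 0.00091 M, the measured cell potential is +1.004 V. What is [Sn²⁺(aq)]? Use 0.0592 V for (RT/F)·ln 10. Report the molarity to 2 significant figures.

The Pd²⁺/Pd couple has the larger reduction potential, so it is the cathode: E°cell = +0.92 − (−0.13) = +1.05 V and n = 2.
From the Nernst equation, log Q = n(E° − E)/0.0592 = 2·(+1.05 − (+1.004))/0.0592 = 1.554.
The balanced reaction is Pd²⁺(aq) + Sn(s) → Pd(s) + Sn²⁺(aq), so Q = [Sn²⁺(aq)] / [Pd²⁺(aq)].
Isolating [Sn²⁺(aq)] in Q = 10^{1.554} yields log [Sn²⁺(aq)] = −1.487, i.e. 0.033 M.

0.033 M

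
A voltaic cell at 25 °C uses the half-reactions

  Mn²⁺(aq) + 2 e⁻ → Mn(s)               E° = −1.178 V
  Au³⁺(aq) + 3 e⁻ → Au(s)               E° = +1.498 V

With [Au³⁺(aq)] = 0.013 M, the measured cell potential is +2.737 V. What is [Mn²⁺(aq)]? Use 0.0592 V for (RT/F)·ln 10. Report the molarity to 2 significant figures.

The Au³⁺/Au couple has the larger reduction potential, so it is the cathode: E°cell = +1.498 − (−1.178) = +2.676 V and n = 6.
Since E = E° − (0.0592/n)·log Q, log Q = n(E° − E)/0.0592 = −6.182.
The balanced reaction is 2 Au³⁺(aq) + 3 Mn(s) → 2 Au(s) + 3 Mn²⁺(aq), so Q = [Mn²⁺(aq)]^3 / [Au³⁺(aq)]^2.
Substituting the known concentrations and solving, log [Mn²⁺(aq)] = −3.318 and [Mn²⁺(aq)] = 0.00048 M.

0.00048 M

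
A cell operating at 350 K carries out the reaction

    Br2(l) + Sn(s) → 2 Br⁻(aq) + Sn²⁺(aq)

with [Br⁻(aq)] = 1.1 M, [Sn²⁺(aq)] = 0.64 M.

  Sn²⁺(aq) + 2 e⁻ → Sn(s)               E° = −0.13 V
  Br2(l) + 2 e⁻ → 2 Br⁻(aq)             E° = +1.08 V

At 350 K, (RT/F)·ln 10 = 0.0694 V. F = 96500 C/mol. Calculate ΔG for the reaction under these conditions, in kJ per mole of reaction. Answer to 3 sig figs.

−234 kJ/mol

With Br₂/Br⁻ reduced at the cathode, E°cell = +1.08 − (−0.13) = +1.21 V and n = 2.
Q = [Br⁻(aq)]^2·[Sn²⁺(aq)] = 0.774, so log Q = −0.111 and E = +1.21 − (0.0694/2)(−0.111) = +1.2139 V.
Finally ΔG = −nFE = −(2)(96500 C/mol)(+1.2139 V) = −234 kJ/mol.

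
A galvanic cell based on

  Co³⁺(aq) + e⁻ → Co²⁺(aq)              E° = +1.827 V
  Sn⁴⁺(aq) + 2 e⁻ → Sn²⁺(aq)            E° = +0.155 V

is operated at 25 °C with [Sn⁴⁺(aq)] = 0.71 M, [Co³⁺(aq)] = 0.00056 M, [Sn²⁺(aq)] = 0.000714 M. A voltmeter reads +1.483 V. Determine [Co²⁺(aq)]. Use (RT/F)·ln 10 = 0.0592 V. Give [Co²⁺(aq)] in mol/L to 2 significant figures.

0.028 M

Co³⁺/Co²⁺ is the cathode (higher E°); E°cell = +1.827 − (+0.155) = +1.672 V with n = 2.
Rearranging E = E° − (0.0592/n)·log Q gives log Q = 2(+1.672 − (+1.483))/0.0592 = 6.385.
The balanced reaction is 2 Co³⁺(aq) + Sn²⁺(aq) → 2 Co²⁺(aq) + Sn⁴⁺(aq), so Q = ([Co²⁺(aq)]^2·[Sn⁴⁺(aq)]) / ([Co³⁺(aq)]^2·[Sn²⁺(aq)]).
Substituting the known concentrations and solving, log [Co²⁺(aq)] = −1.558 and [Co²⁺(aq)] = 0.028 M.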